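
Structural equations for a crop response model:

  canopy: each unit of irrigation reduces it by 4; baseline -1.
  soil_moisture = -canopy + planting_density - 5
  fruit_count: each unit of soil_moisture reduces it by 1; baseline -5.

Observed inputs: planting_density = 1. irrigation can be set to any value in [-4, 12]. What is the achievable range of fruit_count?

Substituting into the soil_moisture equation gives soil_moisture = 4*irrigation - 3.
Substituting into the fruit_count equation gives fruit_count = -4*irrigation - 2.
Linear in irrigation, so extremes are at the endpoints: irrigation = -4 gives fruit_count = 14; irrigation = 12 gives fruit_count = -50.

-50 to 14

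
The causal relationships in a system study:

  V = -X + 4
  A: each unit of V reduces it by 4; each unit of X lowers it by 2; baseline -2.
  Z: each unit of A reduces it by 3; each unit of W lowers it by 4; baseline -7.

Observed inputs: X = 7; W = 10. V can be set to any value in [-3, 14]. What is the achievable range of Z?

-35 to 169

Intervening on V fixes its value directly, overriding its dependence on X.
Substituting into the A equation gives A = -4*V - 16.
Z becomes 12*V + 1.
Linear in V, so extremes are at the endpoints: V = -3 gives Z = -35; V = 14 gives Z = 169.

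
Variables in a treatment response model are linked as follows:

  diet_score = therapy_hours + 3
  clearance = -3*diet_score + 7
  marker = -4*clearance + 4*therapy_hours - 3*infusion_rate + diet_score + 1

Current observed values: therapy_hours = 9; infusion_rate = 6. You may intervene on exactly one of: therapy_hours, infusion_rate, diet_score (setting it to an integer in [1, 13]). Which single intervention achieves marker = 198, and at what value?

Intervening on therapy_hours: with other inputs at their observed values, marker = 17*therapy_hours - 6. Solving for 198 gives therapy_hours = 12, within [1, 13].
Intervening on infusion_rate: marker = -3*infusion_rate + 165. Reaching 198 requires infusion_rate = -11, outside [1, 13].
Intervening on diet_score: marker = 13*diet_score - 9. Reaching 198 requires diet_score = 207/13, not an integer.

set therapy_hours = 12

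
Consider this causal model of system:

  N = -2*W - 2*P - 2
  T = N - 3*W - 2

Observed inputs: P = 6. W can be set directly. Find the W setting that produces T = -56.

W = 8

Substituting into the N equation gives N = -2*W - 14.
Substituting into the T equation gives T = -5*W - 16.
Solve -5*W - 16 = -56: W = (-56 + 16) / -5 = 8.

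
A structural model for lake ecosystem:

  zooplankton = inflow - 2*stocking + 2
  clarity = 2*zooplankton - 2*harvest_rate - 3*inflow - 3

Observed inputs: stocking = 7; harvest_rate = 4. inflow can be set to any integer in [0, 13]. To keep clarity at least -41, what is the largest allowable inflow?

inflow = 6

Substituting into the zooplankton equation gives zooplankton = inflow - 12.
So clarity = -inflow - 35.
Require -inflow - 35 ≥ -41, so inflow ≤ 6.
The largest integer in [0, 13] satisfying this is 6.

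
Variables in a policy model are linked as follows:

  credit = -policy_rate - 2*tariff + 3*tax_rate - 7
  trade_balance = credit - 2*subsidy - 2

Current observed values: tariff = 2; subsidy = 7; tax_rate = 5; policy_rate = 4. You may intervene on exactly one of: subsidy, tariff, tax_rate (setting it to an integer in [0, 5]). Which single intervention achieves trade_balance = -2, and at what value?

set subsidy = 0

Intervening on subsidy: with other inputs at their observed values, trade_balance = -2*subsidy - 2. Solving for -2 gives subsidy = 0, within [0, 5].
Intervening on tariff: trade_balance = -2*tariff - 12. Reaching -2 requires tariff = -5, outside [0, 5].
Intervening on tax_rate: trade_balance = 3*tax_rate - 31. Reaching -2 requires tax_rate = 29/3, not an integer.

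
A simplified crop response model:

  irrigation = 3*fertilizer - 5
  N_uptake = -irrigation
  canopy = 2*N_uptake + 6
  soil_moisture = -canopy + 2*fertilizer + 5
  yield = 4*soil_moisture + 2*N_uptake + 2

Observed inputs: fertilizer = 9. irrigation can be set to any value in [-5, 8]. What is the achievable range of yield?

Intervening on irrigation fixes its value directly, overriding its dependence on fertilizer.
Substituting into the canopy equation gives canopy = -2*irrigation + 6.
This gives soil_moisture = 2*irrigation + 17.
Substituting into the yield equation gives yield = 6*irrigation + 70.
Linear in irrigation, so extremes are at the endpoints: irrigation = -5 gives yield = 40; irrigation = 8 gives yield = 118.

40 to 118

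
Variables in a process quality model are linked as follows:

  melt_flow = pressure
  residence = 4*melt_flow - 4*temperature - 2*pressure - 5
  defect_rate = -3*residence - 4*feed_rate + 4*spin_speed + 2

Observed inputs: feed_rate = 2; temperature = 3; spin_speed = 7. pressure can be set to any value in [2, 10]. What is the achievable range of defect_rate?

13 to 61

Substituting into the residence equation gives residence = 2*pressure - 17.
Substituting into the defect_rate equation gives defect_rate = -6*pressure + 73.
Linear in pressure, so extremes are at the endpoints: pressure = 2 gives defect_rate = 61; pressure = 10 gives defect_rate = 13.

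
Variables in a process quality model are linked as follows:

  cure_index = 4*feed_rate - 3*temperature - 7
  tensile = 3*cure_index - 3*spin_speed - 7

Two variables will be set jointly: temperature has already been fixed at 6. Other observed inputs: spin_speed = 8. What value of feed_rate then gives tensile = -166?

With temperature held at 6:
Substituting into the cure_index equation gives cure_index = 4*feed_rate - 25.
Substituting into the tensile equation gives tensile = 12*feed_rate - 106.
Solve 12*feed_rate - 106 = -166: feed_rate = (-166 + 106) / 12 = -5.

feed_rate = -5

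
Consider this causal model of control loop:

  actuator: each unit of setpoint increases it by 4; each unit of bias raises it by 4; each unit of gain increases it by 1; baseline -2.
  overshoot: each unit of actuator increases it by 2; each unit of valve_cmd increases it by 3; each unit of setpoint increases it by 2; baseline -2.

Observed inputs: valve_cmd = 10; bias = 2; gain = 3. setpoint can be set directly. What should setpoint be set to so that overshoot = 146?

setpoint = 10

Substituting into the actuator equation gives actuator = 4*setpoint + 9.
Substituting into the overshoot equation gives overshoot = 10*setpoint + 46.
Solve 10*setpoint + 46 = 146: setpoint = (146 - 46) / 10 = 10.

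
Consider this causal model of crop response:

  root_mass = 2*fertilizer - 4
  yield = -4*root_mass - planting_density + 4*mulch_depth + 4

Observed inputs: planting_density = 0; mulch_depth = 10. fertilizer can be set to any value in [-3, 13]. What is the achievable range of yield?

Substituting into the yield equation gives yield = -8*fertilizer + 60.
Linear in fertilizer, so extremes are at the endpoints: fertilizer = -3 gives yield = 84; fertilizer = 13 gives yield = -44.

-44 to 84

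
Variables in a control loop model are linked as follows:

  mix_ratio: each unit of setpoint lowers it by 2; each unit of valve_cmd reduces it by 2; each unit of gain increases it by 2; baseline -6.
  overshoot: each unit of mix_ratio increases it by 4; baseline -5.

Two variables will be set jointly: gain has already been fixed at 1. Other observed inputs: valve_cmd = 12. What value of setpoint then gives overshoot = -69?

With gain held at 1:
Substituting into the mix_ratio equation gives mix_ratio = -2*setpoint - 28.
Substituting into the overshoot equation gives overshoot = -8*setpoint - 117.
Solve -8*setpoint - 117 = -69: setpoint = (-69 + 117) / -8 = -6.

setpoint = -6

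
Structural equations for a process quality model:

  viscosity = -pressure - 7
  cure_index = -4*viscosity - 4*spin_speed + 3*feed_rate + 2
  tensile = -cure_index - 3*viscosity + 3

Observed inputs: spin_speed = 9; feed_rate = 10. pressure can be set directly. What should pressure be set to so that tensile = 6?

Substituting into the cure_index equation gives cure_index = 4*pressure + 24.
Substituting into the tensile equation gives tensile = -pressure.
Solve -pressure = 6: pressure = 6 / -1 = -6.

pressure = -6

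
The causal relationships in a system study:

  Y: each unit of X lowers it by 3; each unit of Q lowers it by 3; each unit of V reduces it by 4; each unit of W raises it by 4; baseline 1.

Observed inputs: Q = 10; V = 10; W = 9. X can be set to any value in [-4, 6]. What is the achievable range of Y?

-51 to -21

Substituting into the Y equation gives Y = -3*X - 33.
Linear in X, so extremes are at the endpoints: X = -4 gives Y = -21; X = 6 gives Y = -51.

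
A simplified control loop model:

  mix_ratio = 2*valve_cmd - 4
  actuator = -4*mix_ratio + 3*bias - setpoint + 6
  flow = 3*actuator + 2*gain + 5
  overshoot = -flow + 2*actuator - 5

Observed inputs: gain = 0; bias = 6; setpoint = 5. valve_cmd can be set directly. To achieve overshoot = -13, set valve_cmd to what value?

Substituting into the actuator equation gives actuator = -8*valve_cmd + 35.
Substituting into the flow equation gives flow = -24*valve_cmd + 110.
So overshoot = 8*valve_cmd - 45.
Solve 8*valve_cmd - 45 = -13: valve_cmd = (-13 + 45) / 8 = 4.

valve_cmd = 4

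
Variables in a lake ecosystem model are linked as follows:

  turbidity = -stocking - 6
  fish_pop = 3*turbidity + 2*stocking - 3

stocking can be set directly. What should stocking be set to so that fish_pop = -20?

Substituting into the fish_pop equation gives fish_pop = -stocking - 21.
Solve -stocking - 21 = -20: stocking = (-20 + 21) / -1 = -1.

stocking = -1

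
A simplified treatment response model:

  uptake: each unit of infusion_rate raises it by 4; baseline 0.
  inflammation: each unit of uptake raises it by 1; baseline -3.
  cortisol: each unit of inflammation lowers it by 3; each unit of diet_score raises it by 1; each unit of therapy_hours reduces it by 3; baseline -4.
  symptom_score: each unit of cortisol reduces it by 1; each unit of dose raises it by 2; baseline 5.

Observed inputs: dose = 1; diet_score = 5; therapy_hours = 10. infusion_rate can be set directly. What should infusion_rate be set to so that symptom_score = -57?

Substituting into the inflammation equation gives inflammation = 4*infusion_rate - 3.
This gives cortisol = -12*infusion_rate - 20.
So symptom_score = 12*infusion_rate + 27.
Solve 12*infusion_rate + 27 = -57: infusion_rate = (-57 - 27) / 12 = -7.

infusion_rate = -7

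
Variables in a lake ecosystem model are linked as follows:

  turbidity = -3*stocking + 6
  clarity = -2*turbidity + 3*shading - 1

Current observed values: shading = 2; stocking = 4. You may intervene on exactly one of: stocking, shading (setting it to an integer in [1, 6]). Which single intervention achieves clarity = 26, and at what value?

Intervening on stocking: clarity = 6*stocking - 7. Reaching 26 requires stocking = 11/2, not an integer.
Intervening on shading: with other inputs at their observed values, clarity = 3*shading + 11. Solving for 26 gives shading = 5, within [1, 6].

set shading = 5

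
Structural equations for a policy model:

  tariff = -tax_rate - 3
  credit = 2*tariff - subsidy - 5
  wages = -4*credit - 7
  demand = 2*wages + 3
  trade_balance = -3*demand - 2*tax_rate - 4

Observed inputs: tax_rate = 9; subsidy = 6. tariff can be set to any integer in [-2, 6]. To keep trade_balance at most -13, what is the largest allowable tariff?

Intervening on tariff fixes its value directly, overriding its dependence on tax_rate.
Substituting into the credit equation gives credit = 2*tariff - 11.
Substituting into the wages equation gives wages = -8*tariff + 37.
So demand = -16*tariff + 77.
This gives trade_balance = 48*tariff - 253.
Require 48*tariff - 253 ≤ -13, so tariff ≤ 5.
The largest integer in [-2, 6] satisfying this is 5.

tariff = 5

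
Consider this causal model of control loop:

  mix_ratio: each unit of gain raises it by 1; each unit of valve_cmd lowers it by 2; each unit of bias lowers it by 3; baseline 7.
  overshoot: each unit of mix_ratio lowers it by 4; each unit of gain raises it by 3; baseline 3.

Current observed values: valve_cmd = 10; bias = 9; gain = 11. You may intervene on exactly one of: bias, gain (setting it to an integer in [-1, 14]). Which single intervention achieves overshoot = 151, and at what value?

Intervening on bias: overshoot = 12*bias + 44. Reaching 151 requires bias = 107/12, not an integer.
Intervening on gain: with other inputs at their observed values, overshoot = -gain + 163. Solving for 151 gives gain = 12, within [-1, 14].

set gain = 12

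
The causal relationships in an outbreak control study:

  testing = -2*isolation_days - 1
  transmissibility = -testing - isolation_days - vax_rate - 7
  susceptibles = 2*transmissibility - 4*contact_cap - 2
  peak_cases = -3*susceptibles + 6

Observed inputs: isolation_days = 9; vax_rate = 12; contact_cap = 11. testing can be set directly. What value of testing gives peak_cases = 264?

testing = -8

Intervening on testing fixes its value directly, overriding its dependence on isolation_days.
Substituting into the transmissibility equation gives transmissibility = -testing - 28.
susceptibles becomes -2*testing - 102.
Substituting into the peak_cases equation gives peak_cases = 6*testing + 312.
Solve 6*testing + 312 = 264: testing = (264 - 312) / 6 = -8.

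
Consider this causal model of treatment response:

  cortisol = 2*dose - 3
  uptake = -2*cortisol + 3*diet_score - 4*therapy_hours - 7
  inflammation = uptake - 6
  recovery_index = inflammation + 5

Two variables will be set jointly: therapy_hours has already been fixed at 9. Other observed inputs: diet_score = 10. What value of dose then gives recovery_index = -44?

dose = 9

With therapy_hours held at 9:
Substituting into the uptake equation gives uptake = -4*dose - 7.
Substituting into the inflammation equation gives inflammation = -4*dose - 13.
This gives recovery_index = -4*dose - 8.
Solve -4*dose - 8 = -44: dose = (-44 + 8) / -4 = 9.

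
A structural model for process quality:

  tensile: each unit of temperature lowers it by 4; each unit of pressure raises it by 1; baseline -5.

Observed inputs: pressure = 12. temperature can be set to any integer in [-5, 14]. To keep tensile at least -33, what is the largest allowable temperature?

Substituting into the tensile equation gives tensile = -4*temperature + 7.
Require -4*temperature + 7 ≥ -33, so temperature ≤ 10.
The largest integer in [-5, 14] satisfying this is 10.

temperature = 10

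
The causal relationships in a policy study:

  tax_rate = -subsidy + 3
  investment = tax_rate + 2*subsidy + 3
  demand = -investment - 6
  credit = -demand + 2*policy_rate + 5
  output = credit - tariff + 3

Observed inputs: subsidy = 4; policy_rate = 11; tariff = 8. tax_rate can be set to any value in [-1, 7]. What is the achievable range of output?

Intervening on tax_rate fixes its value directly, overriding its dependence on subsidy.
Substituting into the investment equation gives investment = tax_rate + 11.
Substituting into the demand equation gives demand = -tax_rate - 17.
Substituting into the credit equation gives credit = tax_rate + 44.
Substituting into the output equation gives output = tax_rate + 39.
Linear in tax_rate, so extremes are at the endpoints: tax_rate = -1 gives output = 38; tax_rate = 7 gives output = 46.

38 to 46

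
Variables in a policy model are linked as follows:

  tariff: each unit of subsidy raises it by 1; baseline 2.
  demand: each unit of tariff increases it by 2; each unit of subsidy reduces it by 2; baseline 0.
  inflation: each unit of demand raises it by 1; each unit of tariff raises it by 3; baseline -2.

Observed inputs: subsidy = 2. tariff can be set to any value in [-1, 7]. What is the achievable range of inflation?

-11 to 29

Intervening on tariff fixes its value directly, overriding its dependence on subsidy.
Substituting into the demand equation gives demand = 2*tariff - 4.
inflation becomes 5*tariff - 6.
Linear in tariff, so extremes are at the endpoints: tariff = -1 gives inflation = -11; tariff = 7 gives inflation = 29.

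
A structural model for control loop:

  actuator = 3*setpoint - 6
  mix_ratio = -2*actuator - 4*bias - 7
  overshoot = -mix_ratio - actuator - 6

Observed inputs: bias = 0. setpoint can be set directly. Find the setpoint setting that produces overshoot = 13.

setpoint = 6

Substituting into the mix_ratio equation gives mix_ratio = -6*setpoint + 5.
Substituting into the overshoot equation gives overshoot = 3*setpoint - 5.
Solve 3*setpoint - 5 = 13: setpoint = (13 + 5) / 3 = 6.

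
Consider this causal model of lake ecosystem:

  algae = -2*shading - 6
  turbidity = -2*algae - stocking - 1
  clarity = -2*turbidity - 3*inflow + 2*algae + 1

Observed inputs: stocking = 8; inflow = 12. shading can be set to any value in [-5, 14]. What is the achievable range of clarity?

-221 to 7

Substituting into the turbidity equation gives turbidity = 4*shading + 3.
clarity becomes -12*shading - 53.
Linear in shading, so extremes are at the endpoints: shading = -5 gives clarity = 7; shading = 14 gives clarity = -221.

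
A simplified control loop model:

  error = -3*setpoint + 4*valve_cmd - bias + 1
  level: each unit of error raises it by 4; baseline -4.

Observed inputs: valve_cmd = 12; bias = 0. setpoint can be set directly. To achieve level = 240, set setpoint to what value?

Substituting into the error equation gives error = -3*setpoint + 49.
level becomes -12*setpoint + 192.
Solve -12*setpoint + 192 = 240: setpoint = (240 - 192) / -12 = -4.

setpoint = -4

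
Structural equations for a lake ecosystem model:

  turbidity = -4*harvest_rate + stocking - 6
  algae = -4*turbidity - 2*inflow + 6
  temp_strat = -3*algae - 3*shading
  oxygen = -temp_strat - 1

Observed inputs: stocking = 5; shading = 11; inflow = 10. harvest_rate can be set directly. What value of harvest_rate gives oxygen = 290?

harvest_rate = 6

Substituting into the turbidity equation gives turbidity = -4*harvest_rate - 1.
Substituting into the algae equation gives algae = 16*harvest_rate - 10.
So temp_strat = -48*harvest_rate - 3.
Substituting into the oxygen equation gives oxygen = 48*harvest_rate + 2.
Solve 48*harvest_rate + 2 = 290: harvest_rate = (290 - 2) / 48 = 6.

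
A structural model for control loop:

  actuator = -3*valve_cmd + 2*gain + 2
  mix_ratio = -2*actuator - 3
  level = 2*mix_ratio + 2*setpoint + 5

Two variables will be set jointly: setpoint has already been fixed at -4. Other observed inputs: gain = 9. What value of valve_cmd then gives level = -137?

valve_cmd = -4

With setpoint held at -4:
Substituting into the actuator equation gives actuator = -3*valve_cmd + 20.
Substituting into the mix_ratio equation gives mix_ratio = 6*valve_cmd - 43.
Substituting into the level equation gives level = 12*valve_cmd - 89.
Solve 12*valve_cmd - 89 = -137: valve_cmd = (-137 + 89) / 12 = -4.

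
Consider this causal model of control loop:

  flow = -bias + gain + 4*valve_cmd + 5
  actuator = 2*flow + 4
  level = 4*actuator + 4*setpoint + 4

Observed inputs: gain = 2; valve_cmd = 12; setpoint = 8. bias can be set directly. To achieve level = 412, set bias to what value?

bias = 10

Substituting into the flow equation gives flow = -bias + 55.
So actuator = -2*bias + 114.
So level = -8*bias + 492.
Solve -8*bias + 492 = 412: bias = (412 - 492) / -8 = 10.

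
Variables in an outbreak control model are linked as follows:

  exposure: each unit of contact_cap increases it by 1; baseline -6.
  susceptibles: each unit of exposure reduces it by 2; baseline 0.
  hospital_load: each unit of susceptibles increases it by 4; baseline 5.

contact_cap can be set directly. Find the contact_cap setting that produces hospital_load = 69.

contact_cap = -2

Substituting into the susceptibles equation gives susceptibles = -2*contact_cap + 12.
Substituting into the hospital_load equation gives hospital_load = -8*contact_cap + 53.
Solve -8*contact_cap + 53 = 69: contact_cap = (69 - 53) / -8 = -2.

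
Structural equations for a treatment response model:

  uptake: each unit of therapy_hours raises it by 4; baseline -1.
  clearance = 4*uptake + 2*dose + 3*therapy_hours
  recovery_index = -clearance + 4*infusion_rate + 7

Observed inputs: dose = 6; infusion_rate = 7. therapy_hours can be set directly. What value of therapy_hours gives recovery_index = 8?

Substituting into the clearance equation gives clearance = 19*therapy_hours + 8.
Substituting into the recovery_index equation gives recovery_index = -19*therapy_hours + 27.
Solve -19*therapy_hours + 27 = 8: therapy_hours = (8 - 27) / -19 = 1.

therapy_hours = 1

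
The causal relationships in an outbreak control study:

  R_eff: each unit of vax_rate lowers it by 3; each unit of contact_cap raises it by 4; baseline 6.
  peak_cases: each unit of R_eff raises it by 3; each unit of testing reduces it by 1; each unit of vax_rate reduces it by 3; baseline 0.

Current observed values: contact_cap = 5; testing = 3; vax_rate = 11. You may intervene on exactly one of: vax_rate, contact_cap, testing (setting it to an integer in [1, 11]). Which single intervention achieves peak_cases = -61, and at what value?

Intervening on vax_rate: peak_cases = -12*vax_rate + 75. Reaching -61 requires vax_rate = 34/3, not an integer.
Intervening on contact_cap: peak_cases = 12*contact_cap - 117. Reaching -61 requires contact_cap = 14/3, not an integer.
Intervening on testing: with other inputs at their observed values, peak_cases = -testing - 54. Solving for -61 gives testing = 7, within [1, 11].

set testing = 7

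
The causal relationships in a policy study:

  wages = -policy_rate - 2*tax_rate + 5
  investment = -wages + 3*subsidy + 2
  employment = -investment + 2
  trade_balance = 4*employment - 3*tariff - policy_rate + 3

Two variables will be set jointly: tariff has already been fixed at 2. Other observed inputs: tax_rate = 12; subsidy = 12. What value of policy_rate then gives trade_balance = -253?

policy_rate = 6

With tariff held at 2:
Substituting into the wages equation gives wages = -policy_rate - 19.
investment becomes policy_rate + 57.
Substituting into the employment equation gives employment = -policy_rate - 55.
This gives trade_balance = -5*policy_rate - 223.
Solve -5*policy_rate - 223 = -253: policy_rate = (-253 + 223) / -5 = 6.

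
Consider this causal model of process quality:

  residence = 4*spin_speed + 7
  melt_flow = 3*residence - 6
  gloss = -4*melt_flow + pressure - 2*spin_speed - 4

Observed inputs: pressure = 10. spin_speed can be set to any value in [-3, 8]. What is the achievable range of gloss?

Substituting into the melt_flow equation gives melt_flow = 12*spin_speed + 15.
gloss becomes -50*spin_speed - 54.
Linear in spin_speed, so extremes are at the endpoints: spin_speed = -3 gives gloss = 96; spin_speed = 8 gives gloss = -454.

-454 to 96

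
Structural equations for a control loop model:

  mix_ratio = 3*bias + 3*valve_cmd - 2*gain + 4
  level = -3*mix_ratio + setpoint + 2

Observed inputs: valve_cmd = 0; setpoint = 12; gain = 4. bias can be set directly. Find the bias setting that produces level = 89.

Substituting into the mix_ratio equation gives mix_ratio = 3*bias - 4.
Substituting into the level equation gives level = -9*bias + 26.
Solve -9*bias + 26 = 89: bias = (89 - 26) / -9 = -7.

bias = -7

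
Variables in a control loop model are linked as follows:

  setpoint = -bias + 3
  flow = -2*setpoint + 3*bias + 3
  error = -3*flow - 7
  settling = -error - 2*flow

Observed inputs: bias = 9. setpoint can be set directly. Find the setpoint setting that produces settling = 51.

Intervening on setpoint fixes its value directly, overriding its dependence on bias.
Substituting into the flow equation gives flow = -2*setpoint + 30.
Substituting into the error equation gives error = 6*setpoint - 97.
Substituting into the settling equation gives settling = -2*setpoint + 37.
Solve -2*setpoint + 37 = 51: setpoint = (51 - 37) / -2 = -7.

setpoint = -7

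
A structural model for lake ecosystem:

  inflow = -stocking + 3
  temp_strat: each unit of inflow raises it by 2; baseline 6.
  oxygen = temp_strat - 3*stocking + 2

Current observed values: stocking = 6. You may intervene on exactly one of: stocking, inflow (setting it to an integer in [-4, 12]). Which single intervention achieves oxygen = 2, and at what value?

Intervening on stocking: oxygen = -5*stocking + 14. Reaching 2 requires stocking = 12/5, not an integer.
Intervening on inflow: with other inputs at their observed values, oxygen = 2*inflow - 10. Solving for 2 gives inflow = 6, within [-4, 12].

set inflow = 6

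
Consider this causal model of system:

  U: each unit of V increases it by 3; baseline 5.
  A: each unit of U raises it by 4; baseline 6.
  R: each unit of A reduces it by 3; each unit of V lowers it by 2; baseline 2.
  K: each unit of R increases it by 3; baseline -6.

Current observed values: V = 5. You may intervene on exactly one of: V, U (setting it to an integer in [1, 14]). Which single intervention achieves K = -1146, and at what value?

set V = 8

Intervening on V: with other inputs at their observed values, K = -114*V - 234. Solving for -1146 gives V = 8, within [1, 14].
Intervening on U: K = -36*U - 84. Reaching -1146 requires U = 59/2, not an integer.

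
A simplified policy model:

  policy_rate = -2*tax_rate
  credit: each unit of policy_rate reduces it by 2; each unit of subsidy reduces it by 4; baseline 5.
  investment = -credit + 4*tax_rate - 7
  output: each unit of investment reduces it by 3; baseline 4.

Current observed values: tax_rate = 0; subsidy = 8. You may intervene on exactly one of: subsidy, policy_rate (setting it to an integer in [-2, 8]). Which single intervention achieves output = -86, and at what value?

Intervening on subsidy: output = -12*subsidy + 40. Reaching -86 requires subsidy = 21/2, not an integer.
Intervening on policy_rate: with other inputs at their observed values, output = -6*policy_rate - 56. Solving for -86 gives policy_rate = 5, within [-2, 8].

set policy_rate = 5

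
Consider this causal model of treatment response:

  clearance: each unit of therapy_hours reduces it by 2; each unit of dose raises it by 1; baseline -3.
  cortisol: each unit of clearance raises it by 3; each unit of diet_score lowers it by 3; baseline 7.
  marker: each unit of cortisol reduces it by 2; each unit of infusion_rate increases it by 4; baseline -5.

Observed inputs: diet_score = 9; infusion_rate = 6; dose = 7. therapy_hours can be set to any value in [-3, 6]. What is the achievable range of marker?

Substituting into the clearance equation gives clearance = -2*therapy_hours + 4.
Substituting into the cortisol equation gives cortisol = -6*therapy_hours - 8.
Substituting into the marker equation gives marker = 12*therapy_hours + 35.
Linear in therapy_hours, so extremes are at the endpoints: therapy_hours = -3 gives marker = -1; therapy_hours = 6 gives marker = 107.

-1 to 107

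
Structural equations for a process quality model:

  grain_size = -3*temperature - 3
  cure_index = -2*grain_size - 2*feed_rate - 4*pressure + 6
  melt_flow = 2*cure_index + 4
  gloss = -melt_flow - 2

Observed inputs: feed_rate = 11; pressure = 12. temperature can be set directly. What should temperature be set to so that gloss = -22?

temperature = 11

Substituting into the cure_index equation gives cure_index = 6*temperature - 58.
Substituting into the melt_flow equation gives melt_flow = 12*temperature - 112.
Substituting into the gloss equation gives gloss = -12*temperature + 110.
Solve -12*temperature + 110 = -22: temperature = (-22 - 110) / -12 = 11.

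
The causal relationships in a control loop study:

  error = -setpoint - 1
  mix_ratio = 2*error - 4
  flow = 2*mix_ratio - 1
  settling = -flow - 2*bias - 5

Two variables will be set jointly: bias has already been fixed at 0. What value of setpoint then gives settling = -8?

setpoint = -4

With bias held at 0:
Substituting into the mix_ratio equation gives mix_ratio = -2*setpoint - 6.
So flow = -4*setpoint - 13.
So settling = 4*setpoint + 8.
Solve 4*setpoint + 8 = -8: setpoint = (-8 - 8) / 4 = -4.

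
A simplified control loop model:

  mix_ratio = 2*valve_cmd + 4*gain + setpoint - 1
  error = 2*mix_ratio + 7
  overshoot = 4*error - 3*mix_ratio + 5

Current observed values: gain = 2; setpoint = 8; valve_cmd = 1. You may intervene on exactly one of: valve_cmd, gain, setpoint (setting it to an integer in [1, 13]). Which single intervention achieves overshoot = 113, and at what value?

set setpoint = 7

Intervening on valve_cmd: overshoot = 10*valve_cmd + 108. Reaching 113 requires valve_cmd = 1/2, not an integer.
Intervening on gain: overshoot = 20*gain + 78. Reaching 113 requires gain = 7/4, not an integer.
Intervening on setpoint: with other inputs at their observed values, overshoot = 5*setpoint + 78. Solving for 113 gives setpoint = 7, within [1, 13].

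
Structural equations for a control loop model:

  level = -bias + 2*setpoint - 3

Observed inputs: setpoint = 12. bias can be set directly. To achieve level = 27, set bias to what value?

bias = -6

Substituting into the level equation gives level = -bias + 21.
Solve -bias + 21 = 27: bias = (27 - 21) / -1 = -6.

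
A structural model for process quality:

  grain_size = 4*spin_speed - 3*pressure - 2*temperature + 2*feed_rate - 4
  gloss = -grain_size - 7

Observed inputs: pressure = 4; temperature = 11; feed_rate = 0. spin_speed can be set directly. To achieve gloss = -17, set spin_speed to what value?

spin_speed = 12

Substituting into the grain_size equation gives grain_size = 4*spin_speed - 38.
Substituting into the gloss equation gives gloss = -4*spin_speed + 31.
Solve -4*spin_speed + 31 = -17: spin_speed = (-17 - 31) / -4 = 12.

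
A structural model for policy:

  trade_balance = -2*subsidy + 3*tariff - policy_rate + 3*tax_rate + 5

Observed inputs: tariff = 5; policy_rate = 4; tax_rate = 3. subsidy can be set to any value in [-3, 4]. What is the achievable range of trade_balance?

17 to 31

Substituting into the trade_balance equation gives trade_balance = -2*subsidy + 25.
Linear in subsidy, so extremes are at the endpoints: subsidy = -3 gives trade_balance = 31; subsidy = 4 gives trade_balance = 17.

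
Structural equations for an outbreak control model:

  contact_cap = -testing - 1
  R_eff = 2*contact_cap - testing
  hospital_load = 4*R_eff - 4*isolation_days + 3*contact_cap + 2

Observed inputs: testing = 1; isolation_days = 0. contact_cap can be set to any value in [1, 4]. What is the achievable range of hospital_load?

Intervening on contact_cap fixes its value directly, overriding its dependence on testing.
Substituting into the R_eff equation gives R_eff = 2*contact_cap - 1.
hospital_load becomes 11*contact_cap - 2.
Linear in contact_cap, so extremes are at the endpoints: contact_cap = 1 gives hospital_load = 9; contact_cap = 4 gives hospital_load = 42.

9 to 42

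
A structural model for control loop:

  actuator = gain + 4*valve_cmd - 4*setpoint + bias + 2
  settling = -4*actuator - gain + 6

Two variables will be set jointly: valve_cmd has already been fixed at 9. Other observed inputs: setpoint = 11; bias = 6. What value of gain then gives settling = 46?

gain = -8

With valve_cmd held at 9:
Substituting into the actuator equation gives actuator = gain.
This gives settling = -5*gain + 6.
Solve -5*gain + 6 = 46: gain = (46 - 6) / -5 = -8.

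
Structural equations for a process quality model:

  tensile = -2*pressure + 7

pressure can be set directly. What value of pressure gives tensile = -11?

Solve -2*pressure + 7 = -11: pressure = (-11 - 7) / -2 = 9.

pressure = 9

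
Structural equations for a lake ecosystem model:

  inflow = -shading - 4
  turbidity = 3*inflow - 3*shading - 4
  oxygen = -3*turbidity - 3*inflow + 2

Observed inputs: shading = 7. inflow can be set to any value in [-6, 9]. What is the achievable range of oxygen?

-31 to 149

Intervening on inflow fixes its value directly, overriding its dependence on shading.
Substituting into the turbidity equation gives turbidity = 3*inflow - 25.
Substituting into the oxygen equation gives oxygen = -12*inflow + 77.
Linear in inflow, so extremes are at the endpoints: inflow = -6 gives oxygen = 149; inflow = 9 gives oxygen = -31.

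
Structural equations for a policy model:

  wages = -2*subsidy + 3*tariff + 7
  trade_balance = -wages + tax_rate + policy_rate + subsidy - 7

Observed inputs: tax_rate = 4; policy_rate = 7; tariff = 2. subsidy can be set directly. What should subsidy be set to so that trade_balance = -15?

subsidy = -2

Substituting into the wages equation gives wages = -2*subsidy + 13.
Substituting into the trade_balance equation gives trade_balance = 3*subsidy - 9.
Solve 3*subsidy - 9 = -15: subsidy = (-15 + 9) / 3 = -2.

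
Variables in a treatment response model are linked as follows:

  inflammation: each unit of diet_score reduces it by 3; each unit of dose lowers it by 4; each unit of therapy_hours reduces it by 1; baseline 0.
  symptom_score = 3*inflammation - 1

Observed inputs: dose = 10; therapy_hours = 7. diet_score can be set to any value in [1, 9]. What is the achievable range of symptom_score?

Substituting into the inflammation equation gives inflammation = -3*diet_score - 47.
This gives symptom_score = -9*diet_score - 142.
Linear in diet_score, so extremes are at the endpoints: diet_score = 1 gives symptom_score = -151; diet_score = 9 gives symptom_score = -223.

-223 to -151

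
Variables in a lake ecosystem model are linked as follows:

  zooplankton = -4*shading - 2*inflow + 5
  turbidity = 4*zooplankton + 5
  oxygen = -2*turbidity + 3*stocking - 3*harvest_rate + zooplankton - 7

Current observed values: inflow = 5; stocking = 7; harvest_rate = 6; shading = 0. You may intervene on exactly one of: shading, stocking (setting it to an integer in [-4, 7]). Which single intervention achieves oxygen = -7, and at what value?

set shading = -1

Intervening on shading: with other inputs at their observed values, oxygen = 28*shading + 21. Solving for -7 gives shading = -1, within [-4, 7].
Intervening on stocking: oxygen = 3*stocking. Reaching -7 requires stocking = -7/3, not an integer.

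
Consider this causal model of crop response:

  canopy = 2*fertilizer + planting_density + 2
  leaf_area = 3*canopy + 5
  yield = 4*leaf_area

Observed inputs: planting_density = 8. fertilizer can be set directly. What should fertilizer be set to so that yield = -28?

Substituting into the canopy equation gives canopy = 2*fertilizer + 10.
Substituting into the leaf_area equation gives leaf_area = 6*fertilizer + 35.
Substituting into the yield equation gives yield = 24*fertilizer + 140.
Solve 24*fertilizer + 140 = -28: fertilizer = (-28 - 140) / 24 = -7.

fertilizer = -7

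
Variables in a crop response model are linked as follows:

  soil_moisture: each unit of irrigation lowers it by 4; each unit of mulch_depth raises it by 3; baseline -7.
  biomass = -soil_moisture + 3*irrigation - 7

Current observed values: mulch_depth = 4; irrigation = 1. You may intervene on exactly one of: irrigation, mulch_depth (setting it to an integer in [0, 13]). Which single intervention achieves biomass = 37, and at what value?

Intervening on irrigation: with other inputs at their observed values, biomass = 7*irrigation - 12. Solving for 37 gives irrigation = 7, within [0, 13].
Intervening on mulch_depth: biomass = -3*mulch_depth + 7. Reaching 37 requires mulch_depth = -10, outside [0, 13].

set irrigation = 7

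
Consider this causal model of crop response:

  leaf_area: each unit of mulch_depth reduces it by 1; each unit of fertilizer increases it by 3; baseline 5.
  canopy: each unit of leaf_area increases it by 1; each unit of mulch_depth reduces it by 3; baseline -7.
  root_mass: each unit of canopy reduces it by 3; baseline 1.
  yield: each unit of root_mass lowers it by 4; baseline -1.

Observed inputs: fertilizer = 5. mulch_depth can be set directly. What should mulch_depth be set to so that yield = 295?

Substituting into the leaf_area equation gives leaf_area = -mulch_depth + 20.
Substituting into the canopy equation gives canopy = -4*mulch_depth + 13.
So root_mass = 12*mulch_depth - 38.
Substituting into the yield equation gives yield = -48*mulch_depth + 151.
Solve -48*mulch_depth + 151 = 295: mulch_depth = (295 - 151) / -48 = -3.

mulch_depth = -3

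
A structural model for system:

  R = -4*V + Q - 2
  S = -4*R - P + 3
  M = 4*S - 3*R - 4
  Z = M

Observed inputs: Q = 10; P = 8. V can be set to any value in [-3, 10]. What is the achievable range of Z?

Substituting into the R equation gives R = -4*V + 8.
S becomes 16*V - 37.
So M = 76*V - 176.
Z becomes 76*V - 176.
Linear in V, so extremes are at the endpoints: V = -3 gives Z = -404; V = 10 gives Z = 584.

-404 to 584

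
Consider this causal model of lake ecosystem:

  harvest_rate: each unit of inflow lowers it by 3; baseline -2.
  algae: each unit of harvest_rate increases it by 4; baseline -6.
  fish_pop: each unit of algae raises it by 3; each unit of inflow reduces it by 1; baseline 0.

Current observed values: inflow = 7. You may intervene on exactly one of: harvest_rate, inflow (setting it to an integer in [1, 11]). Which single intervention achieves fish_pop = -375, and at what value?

set inflow = 9

Intervening on harvest_rate: fish_pop = 12*harvest_rate - 25. Reaching -375 requires harvest_rate = -175/6, not an integer.
Intervening on inflow: with other inputs at their observed values, fish_pop = -37*inflow - 42. Solving for -375 gives inflow = 9, within [1, 11].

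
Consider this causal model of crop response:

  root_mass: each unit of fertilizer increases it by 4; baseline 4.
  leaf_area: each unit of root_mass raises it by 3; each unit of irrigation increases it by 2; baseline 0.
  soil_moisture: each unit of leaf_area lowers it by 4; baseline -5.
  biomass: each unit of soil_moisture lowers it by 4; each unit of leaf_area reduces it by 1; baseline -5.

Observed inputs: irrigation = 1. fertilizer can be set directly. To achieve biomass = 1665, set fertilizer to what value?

Substituting into the leaf_area equation gives leaf_area = 12*fertilizer + 14.
So soil_moisture = -48*fertilizer - 61.
This gives biomass = 180*fertilizer + 225.
Solve 180*fertilizer + 225 = 1665: fertilizer = (1665 - 225) / 180 = 8.

fertilizer = 8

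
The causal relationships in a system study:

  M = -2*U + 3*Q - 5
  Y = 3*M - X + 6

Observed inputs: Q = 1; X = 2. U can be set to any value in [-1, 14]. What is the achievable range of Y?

Substituting into the M equation gives M = -2*U - 2.
This gives Y = -6*U - 2.
Linear in U, so extremes are at the endpoints: U = -1 gives Y = 4; U = 14 gives Y = -86.

-86 to 4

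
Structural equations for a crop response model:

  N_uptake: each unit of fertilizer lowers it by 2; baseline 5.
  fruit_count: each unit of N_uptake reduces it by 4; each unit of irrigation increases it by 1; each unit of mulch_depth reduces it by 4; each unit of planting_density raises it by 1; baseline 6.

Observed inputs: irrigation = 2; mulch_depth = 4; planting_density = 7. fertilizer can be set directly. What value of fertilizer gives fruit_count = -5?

fertilizer = 2

Substituting into the fruit_count equation gives fruit_count = 8*fertilizer - 21.
Solve 8*fertilizer - 21 = -5: fertilizer = (-5 + 21) / 8 = 2.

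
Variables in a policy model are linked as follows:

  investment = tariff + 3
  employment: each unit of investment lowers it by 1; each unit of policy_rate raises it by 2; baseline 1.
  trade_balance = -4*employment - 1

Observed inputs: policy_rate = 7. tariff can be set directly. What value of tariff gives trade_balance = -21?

tariff = 7

Substituting into the employment equation gives employment = -tariff + 12.
This gives trade_balance = 4*tariff - 49.
Solve 4*tariff - 49 = -21: tariff = (-21 + 49) / 4 = 7.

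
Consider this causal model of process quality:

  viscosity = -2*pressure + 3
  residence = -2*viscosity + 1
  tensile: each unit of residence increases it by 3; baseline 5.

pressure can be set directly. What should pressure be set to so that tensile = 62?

pressure = 6

Substituting into the residence equation gives residence = 4*pressure - 5.
Substituting into the tensile equation gives tensile = 12*pressure - 10.
Solve 12*pressure - 10 = 62: pressure = (62 + 10) / 12 = 6.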